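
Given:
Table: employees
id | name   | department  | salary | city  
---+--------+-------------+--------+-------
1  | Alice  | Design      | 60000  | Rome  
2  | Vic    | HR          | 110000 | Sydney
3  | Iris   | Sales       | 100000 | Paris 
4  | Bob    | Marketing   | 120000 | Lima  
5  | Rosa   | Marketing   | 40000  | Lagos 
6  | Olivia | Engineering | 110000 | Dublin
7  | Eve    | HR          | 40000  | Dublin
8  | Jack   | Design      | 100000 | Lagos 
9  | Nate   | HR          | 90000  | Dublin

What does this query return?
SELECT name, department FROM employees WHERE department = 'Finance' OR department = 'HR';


Filtering: department = 'Finance' OR 'HR'
Matching: 3 rows

3 rows:
Vic, HR
Eve, HR
Nate, HR


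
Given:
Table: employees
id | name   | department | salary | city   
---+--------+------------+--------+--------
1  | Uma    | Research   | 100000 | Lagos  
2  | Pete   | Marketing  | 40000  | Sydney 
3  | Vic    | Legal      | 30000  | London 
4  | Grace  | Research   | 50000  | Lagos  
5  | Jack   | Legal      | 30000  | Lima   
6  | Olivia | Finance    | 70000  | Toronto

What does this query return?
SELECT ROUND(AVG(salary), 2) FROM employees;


SUM(salary) = 320000
COUNT = 6
ROUND(AVG, 2) = ROUND(320000 / 6, 2) = 53333.33

53333.33


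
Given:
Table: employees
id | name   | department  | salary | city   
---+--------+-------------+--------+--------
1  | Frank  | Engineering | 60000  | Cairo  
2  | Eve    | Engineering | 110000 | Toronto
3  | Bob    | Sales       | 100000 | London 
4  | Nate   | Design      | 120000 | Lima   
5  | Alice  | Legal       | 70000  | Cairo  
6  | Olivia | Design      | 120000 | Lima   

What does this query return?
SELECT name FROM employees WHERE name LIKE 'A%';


LIKE 'A%' matches names starting with 'A'
Matching: 1

1 rows:
Alice


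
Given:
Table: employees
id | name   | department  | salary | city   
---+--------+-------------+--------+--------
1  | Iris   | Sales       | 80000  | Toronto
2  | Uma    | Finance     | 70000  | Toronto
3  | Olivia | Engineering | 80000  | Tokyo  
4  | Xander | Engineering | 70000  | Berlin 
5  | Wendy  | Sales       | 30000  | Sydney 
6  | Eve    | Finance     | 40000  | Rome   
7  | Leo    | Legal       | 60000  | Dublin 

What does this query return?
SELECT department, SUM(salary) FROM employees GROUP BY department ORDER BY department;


Summing salary within each department:
  Engineering: 80000 + 70000 = 150000
  Finance: 70000 + 40000 = 110000
  Legal: 60000 = 60000
  Sales: 80000 + 30000 = 110000


4 groups:
Engineering, 150000
Finance, 110000
Legal, 60000
Sales, 110000


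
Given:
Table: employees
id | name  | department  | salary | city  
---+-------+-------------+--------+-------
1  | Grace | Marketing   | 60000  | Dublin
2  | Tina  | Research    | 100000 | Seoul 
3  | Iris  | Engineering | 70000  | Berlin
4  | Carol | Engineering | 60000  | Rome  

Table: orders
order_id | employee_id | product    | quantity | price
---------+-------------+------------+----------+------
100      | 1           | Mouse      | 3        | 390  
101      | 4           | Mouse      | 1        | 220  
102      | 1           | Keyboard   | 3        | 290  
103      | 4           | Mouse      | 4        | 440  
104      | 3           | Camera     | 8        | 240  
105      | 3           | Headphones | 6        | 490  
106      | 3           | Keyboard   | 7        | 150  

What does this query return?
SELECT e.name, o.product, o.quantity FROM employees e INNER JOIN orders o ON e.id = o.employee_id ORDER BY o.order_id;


Joining employees.id = orders.employee_id:
  employee Grace (id=1) -> order Mouse
  employee Carol (id=4) -> order Mouse
  employee Grace (id=1) -> order Keyboard
  employee Carol (id=4) -> order Mouse
  employee Iris (id=3) -> order Camera
  employee Iris (id=3) -> order Headphones
  employee Iris (id=3) -> order Keyboard


7 rows:
Grace, Mouse, 3
Carol, Mouse, 1
Grace, Keyboard, 3
Carol, Mouse, 4
Iris, Camera, 8
Iris, Headphones, 6
Iris, Keyboard, 7


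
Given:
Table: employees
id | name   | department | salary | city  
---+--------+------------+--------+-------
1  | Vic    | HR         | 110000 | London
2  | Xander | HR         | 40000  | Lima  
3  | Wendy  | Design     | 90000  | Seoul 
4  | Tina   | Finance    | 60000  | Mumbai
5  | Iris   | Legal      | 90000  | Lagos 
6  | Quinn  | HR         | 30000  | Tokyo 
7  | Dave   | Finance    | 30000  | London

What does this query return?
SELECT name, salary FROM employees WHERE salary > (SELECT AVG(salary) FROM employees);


Subquery: AVG(salary) = 64285.71
Filtering: salary > 64285.71
  Vic (110000) -> MATCH
  Wendy (90000) -> MATCH
  Iris (90000) -> MATCH


3 rows:
Vic, 110000
Wendy, 90000
Iris, 90000


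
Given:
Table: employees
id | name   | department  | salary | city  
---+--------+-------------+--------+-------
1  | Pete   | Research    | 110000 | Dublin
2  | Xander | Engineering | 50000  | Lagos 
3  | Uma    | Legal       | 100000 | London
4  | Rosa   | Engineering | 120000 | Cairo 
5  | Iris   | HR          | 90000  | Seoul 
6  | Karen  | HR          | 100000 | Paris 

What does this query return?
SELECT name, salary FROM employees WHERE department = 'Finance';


Filtering: department = 'Finance'
Matching rows: 0

Empty result set (0 rows)


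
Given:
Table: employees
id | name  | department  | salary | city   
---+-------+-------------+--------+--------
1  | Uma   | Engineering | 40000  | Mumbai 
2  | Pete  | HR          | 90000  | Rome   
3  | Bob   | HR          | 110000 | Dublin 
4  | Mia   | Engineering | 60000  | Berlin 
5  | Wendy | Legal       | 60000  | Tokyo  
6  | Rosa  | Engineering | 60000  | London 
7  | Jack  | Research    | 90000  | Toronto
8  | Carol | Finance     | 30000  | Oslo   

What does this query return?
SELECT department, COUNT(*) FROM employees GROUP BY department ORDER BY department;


Assigning each row to its department group:
  Uma -> Engineering
  Pete -> HR
  Bob -> HR
  Mia -> Engineering
  Wendy -> Legal
  Rosa -> Engineering
  Jack -> Research
  Carol -> Finance


5 groups:
Engineering, 3
Finance, 1
HR, 2
Legal, 1
Research, 1


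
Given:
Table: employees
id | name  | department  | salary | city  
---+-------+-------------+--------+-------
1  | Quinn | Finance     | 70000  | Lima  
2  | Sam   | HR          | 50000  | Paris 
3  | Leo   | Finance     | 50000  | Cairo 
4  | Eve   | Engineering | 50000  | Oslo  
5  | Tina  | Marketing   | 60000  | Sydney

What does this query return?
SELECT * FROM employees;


SELECT * returns all 5 rows with all columns

5 rows:
1, Quinn, Finance, 70000, Lima
2, Sam, HR, 50000, Paris
3, Leo, Finance, 50000, Cairo
4, Eve, Engineering, 50000, Oslo
5, Tina, Marketing, 60000, Sydney


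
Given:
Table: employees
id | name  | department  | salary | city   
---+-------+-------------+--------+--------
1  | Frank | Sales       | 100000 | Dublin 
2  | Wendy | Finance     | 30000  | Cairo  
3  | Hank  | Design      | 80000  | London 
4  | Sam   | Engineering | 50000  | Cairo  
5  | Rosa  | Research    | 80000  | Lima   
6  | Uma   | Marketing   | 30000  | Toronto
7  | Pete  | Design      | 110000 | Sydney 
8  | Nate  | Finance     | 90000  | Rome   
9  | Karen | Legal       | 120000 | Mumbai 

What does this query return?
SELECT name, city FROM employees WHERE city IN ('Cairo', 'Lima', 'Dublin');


Filtering: city IN ('Cairo', 'Lima', 'Dublin')
Matching: 4 rows

4 rows:
Frank, Dublin
Wendy, Cairo
Sam, Cairo
Rosa, Lima


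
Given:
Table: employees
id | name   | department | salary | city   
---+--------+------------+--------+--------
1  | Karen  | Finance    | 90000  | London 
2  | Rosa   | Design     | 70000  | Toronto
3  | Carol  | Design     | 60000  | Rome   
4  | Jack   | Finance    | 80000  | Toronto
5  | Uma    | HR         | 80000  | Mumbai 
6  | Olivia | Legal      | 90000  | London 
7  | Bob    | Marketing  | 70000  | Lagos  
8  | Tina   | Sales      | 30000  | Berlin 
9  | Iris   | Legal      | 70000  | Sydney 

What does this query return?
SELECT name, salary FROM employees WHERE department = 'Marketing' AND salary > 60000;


Filtering: department = 'Marketing' AND salary > 60000
Matching: 1 rows

1 rows:
Bob, 70000


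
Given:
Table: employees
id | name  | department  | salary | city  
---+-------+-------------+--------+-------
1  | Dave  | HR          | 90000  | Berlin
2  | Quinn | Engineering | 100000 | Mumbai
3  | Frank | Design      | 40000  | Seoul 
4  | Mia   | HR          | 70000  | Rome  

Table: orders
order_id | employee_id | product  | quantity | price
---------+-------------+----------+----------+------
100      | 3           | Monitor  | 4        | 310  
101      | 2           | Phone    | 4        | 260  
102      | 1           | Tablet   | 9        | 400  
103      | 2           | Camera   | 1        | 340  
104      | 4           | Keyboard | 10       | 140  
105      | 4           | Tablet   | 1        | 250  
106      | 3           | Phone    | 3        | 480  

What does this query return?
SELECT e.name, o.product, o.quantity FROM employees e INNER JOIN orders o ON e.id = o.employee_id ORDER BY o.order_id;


Joining employees.id = orders.employee_id:
  employee Frank (id=3) -> order Monitor
  employee Quinn (id=2) -> order Phone
  employee Dave (id=1) -> order Tablet
  employee Quinn (id=2) -> order Camera
  employee Mia (id=4) -> order Keyboard
  employee Mia (id=4) -> order Tablet
  employee Frank (id=3) -> order Phone


7 rows:
Frank, Monitor, 4
Quinn, Phone, 4
Dave, Tablet, 9
Quinn, Camera, 1
Mia, Keyboard, 10
Mia, Tablet, 1
Frank, Phone, 3


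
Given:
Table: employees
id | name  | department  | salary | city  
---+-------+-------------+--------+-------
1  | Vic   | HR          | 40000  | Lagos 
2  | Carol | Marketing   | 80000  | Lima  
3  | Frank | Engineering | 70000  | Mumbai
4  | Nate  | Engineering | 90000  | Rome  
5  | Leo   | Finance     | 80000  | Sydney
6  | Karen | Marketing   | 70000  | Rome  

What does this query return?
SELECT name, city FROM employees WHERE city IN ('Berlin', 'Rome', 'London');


Filtering: city IN ('Berlin', 'Rome', 'London')
Matching: 2 rows

2 rows:
Nate, Rome
Karen, Rome


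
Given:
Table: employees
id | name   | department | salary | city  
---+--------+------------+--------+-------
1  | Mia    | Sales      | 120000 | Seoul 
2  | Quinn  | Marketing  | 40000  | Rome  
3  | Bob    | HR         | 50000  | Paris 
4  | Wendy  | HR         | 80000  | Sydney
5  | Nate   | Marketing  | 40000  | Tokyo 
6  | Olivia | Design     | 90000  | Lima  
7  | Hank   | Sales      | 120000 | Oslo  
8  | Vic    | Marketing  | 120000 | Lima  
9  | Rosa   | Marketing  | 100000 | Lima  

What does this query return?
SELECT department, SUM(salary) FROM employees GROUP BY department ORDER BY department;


Summing salary within each department:
  Design: 90000 = 90000
  HR: 50000 + 80000 = 130000
  Marketing: 40000 + 40000 + 120000 + 100000 = 300000
  Sales: 120000 + 120000 = 240000


4 groups:
Design, 90000
HR, 130000
Marketing, 300000
Sales, 240000


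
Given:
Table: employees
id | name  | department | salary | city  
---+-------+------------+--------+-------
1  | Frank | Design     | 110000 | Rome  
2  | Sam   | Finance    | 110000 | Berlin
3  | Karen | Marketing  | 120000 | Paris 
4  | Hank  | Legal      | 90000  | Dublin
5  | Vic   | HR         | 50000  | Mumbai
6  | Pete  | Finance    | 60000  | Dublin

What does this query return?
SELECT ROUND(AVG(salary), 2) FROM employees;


SUM(salary) = 540000
COUNT = 6
ROUND(AVG, 2) = ROUND(540000 / 6, 2) = 90000.0

90000.0


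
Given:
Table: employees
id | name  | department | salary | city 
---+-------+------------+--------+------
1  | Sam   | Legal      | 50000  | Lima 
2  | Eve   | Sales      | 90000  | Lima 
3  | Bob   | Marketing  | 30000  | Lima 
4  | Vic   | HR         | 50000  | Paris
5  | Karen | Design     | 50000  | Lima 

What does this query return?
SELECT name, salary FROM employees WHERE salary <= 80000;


Filtering: salary <= 80000
Matching: 4 rows

4 rows:
Sam, 50000
Bob, 30000
Vic, 50000
Karen, 50000


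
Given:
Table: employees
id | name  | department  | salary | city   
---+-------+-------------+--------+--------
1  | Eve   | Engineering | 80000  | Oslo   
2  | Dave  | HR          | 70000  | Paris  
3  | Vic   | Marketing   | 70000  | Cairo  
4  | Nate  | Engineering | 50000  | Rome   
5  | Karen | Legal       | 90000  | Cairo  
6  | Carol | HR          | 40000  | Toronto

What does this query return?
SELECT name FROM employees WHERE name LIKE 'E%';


LIKE 'E%' matches names starting with 'E'
Matching: 1

1 rows:
Eve


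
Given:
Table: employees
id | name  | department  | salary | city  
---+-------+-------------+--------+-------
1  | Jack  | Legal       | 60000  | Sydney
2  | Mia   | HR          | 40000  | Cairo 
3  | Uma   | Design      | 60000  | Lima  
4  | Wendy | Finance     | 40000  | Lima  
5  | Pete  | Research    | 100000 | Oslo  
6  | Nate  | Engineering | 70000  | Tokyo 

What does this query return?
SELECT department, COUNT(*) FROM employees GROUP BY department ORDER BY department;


Assigning each row to its department group:
  Jack -> Legal
  Mia -> HR
  Uma -> Design
  Wendy -> Finance
  Pete -> Research
  Nate -> Engineering


6 groups:
Design, 1
Engineering, 1
Finance, 1
HR, 1
Legal, 1
Research, 1


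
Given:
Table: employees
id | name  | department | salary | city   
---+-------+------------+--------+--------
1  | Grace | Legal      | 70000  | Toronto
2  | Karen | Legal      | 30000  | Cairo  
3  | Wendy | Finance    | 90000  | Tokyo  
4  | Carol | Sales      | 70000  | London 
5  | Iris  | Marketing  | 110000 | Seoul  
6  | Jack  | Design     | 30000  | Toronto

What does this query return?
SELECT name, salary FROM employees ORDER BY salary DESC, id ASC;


Sorting by salary DESC, then id ASC for ties

6 rows:
Iris, 110000
Wendy, 90000
Grace, 70000
Carol, 70000
Karen, 30000
Jack, 30000


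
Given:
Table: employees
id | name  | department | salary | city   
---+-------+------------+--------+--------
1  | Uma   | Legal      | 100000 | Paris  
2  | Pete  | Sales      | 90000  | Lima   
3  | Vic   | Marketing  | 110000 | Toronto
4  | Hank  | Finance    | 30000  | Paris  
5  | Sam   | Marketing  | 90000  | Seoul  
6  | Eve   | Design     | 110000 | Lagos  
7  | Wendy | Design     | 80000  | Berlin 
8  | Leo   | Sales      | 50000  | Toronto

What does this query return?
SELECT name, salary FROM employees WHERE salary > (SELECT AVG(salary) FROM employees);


Subquery: AVG(salary) = 82500.0
Filtering: salary > 82500.0
  Uma (100000) -> MATCH
  Pete (90000) -> MATCH
  Vic (110000) -> MATCH
  Sam (90000) -> MATCH
  Eve (110000) -> MATCH


5 rows:
Uma, 100000
Pete, 90000
Vic, 110000
Sam, 90000
Eve, 110000


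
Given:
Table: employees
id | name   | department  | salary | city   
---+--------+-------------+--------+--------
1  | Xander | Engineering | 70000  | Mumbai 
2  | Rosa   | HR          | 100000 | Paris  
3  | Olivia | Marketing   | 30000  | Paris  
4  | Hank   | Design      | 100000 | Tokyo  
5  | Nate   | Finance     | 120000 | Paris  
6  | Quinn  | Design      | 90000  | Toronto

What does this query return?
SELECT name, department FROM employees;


Projecting columns: name, department

6 rows:
Xander, Engineering
Rosa, HR
Olivia, Marketing
Hank, Design
Nate, Finance
Quinn, Design


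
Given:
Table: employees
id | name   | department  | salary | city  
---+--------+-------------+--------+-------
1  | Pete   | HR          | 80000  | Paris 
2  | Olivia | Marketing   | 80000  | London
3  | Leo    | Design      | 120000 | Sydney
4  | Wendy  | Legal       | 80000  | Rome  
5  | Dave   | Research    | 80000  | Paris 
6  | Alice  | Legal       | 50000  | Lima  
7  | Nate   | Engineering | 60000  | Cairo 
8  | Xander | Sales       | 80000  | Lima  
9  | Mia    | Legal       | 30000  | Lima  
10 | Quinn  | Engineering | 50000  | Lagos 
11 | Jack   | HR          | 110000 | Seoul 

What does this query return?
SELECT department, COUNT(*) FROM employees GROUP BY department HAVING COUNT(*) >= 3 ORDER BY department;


Groups with count >= 3:
  Legal: 3 -> PASS
  Design: 1 -> filtered out
  Engineering: 2 -> filtered out
  HR: 2 -> filtered out
  Marketing: 1 -> filtered out
  Research: 1 -> filtered out
  Sales: 1 -> filtered out


1 groups:
Legal, 3


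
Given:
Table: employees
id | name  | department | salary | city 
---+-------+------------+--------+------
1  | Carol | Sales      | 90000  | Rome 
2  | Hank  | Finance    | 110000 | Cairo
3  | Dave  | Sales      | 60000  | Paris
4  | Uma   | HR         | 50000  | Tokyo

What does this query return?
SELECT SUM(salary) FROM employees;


SUM(salary) = 90000 + 110000 + 60000 + 50000 = 310000

310000


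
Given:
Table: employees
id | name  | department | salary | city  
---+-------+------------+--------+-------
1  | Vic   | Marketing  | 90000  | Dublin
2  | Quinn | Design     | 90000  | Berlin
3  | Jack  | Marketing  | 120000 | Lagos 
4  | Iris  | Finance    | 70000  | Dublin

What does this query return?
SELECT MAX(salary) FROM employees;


Salaries: 90000, 90000, 120000, 70000
MAX = 120000

120000


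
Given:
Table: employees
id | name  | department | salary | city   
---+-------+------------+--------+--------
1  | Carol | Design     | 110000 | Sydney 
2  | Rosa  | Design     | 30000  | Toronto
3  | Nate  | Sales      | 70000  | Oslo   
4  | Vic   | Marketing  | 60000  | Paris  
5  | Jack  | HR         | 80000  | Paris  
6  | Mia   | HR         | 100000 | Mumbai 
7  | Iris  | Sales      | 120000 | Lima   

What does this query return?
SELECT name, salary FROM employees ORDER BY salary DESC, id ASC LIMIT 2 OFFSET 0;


Sort by salary DESC (id ASC tiebreak), then skip 0 and take 2
Rows 1 through 2

2 rows:
Iris, 120000
Carol, 110000


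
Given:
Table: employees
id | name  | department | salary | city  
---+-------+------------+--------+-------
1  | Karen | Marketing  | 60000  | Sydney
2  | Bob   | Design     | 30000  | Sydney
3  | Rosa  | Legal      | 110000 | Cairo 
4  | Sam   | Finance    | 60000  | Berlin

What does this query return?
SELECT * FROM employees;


SELECT * returns all 4 rows with all columns

4 rows:
1, Karen, Marketing, 60000, Sydney
2, Bob, Design, 30000, Sydney
3, Rosa, Legal, 110000, Cairo
4, Sam, Finance, 60000, Berlin


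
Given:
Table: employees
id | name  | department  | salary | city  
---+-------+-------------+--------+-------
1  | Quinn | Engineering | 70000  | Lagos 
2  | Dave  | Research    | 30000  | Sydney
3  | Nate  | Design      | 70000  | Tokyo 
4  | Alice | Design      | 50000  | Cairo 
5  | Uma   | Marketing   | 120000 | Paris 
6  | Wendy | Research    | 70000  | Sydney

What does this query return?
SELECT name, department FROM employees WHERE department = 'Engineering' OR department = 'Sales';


Filtering: department = 'Engineering' OR 'Sales'
Matching: 1 rows

1 rows:
Quinn, Engineering


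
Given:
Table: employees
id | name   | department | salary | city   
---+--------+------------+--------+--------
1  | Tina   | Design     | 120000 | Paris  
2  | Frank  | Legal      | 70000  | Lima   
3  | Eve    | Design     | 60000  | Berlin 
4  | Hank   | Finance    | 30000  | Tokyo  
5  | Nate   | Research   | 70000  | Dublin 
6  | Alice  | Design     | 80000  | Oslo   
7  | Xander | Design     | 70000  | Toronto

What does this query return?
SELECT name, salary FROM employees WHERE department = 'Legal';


Filtering: department = 'Legal'
Matching rows: 1

1 rows:
Frank, 70000


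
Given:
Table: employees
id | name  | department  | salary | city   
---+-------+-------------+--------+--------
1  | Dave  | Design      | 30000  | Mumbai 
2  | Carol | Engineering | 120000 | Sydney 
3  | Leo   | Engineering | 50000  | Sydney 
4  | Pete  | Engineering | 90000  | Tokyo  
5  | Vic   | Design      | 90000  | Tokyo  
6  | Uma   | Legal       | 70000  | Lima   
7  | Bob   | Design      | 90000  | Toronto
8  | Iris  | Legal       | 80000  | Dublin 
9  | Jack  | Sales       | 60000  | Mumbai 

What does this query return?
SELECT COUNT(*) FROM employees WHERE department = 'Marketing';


Counting rows where department = 'Marketing'


0


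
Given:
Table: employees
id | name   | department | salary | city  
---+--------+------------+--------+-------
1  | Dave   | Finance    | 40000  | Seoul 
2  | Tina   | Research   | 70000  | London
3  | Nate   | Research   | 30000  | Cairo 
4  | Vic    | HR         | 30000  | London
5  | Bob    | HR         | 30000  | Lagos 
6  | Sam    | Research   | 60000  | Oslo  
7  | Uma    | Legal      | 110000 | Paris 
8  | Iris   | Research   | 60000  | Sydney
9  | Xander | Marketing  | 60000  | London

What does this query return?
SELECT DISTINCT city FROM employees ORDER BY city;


All 'city' values (row order): Seoul, London, Cairo, London, Lagos, Oslo, Paris, Sydney, London
Removing duplicates leaves 7 unique value(s).

7 values:
Cairo
Lagos
London
Oslo
Paris
Seoul
Sydney


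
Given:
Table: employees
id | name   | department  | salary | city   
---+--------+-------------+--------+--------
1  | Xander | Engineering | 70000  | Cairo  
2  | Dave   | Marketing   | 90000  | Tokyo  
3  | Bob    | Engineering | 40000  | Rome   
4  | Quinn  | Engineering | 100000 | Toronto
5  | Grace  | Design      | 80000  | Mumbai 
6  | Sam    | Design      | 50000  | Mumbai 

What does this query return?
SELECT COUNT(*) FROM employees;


COUNT(*) counts all rows

6


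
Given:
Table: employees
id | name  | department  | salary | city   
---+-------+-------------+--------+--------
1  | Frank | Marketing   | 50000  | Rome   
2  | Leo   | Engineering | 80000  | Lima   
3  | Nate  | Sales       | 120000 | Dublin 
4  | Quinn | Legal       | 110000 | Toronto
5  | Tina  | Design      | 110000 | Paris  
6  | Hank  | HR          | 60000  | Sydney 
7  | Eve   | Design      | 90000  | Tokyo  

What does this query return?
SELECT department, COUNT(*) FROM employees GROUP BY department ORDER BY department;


Assigning each row to its department group:
  Frank -> Marketing
  Leo -> Engineering
  Nate -> Sales
  Quinn -> Legal
  Tina -> Design
  Hank -> HR
  Eve -> Design


6 groups:
Design, 2
Engineering, 1
HR, 1
Legal, 1
Marketing, 1
Sales, 1


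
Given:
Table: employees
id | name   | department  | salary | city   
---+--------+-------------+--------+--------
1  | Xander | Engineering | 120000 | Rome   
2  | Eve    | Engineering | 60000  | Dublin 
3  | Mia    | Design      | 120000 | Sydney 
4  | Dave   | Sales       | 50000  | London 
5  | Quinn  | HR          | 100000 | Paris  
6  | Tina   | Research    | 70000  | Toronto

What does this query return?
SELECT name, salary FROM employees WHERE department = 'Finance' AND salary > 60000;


Filtering: department = 'Finance' AND salary > 60000
Matching: 0 rows

Empty result set (0 rows)


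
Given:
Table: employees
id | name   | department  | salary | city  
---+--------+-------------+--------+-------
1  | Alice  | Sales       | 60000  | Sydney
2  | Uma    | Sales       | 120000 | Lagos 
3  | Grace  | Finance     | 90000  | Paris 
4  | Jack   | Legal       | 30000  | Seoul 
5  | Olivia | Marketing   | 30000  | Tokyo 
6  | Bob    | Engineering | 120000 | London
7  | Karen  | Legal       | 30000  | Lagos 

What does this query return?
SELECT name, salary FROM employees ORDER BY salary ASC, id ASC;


Sorting by salary ASC, then id ASC for ties

7 rows:
Jack, 30000
Olivia, 30000
Karen, 30000
Alice, 60000
Grace, 90000
Uma, 120000
Bob, 120000


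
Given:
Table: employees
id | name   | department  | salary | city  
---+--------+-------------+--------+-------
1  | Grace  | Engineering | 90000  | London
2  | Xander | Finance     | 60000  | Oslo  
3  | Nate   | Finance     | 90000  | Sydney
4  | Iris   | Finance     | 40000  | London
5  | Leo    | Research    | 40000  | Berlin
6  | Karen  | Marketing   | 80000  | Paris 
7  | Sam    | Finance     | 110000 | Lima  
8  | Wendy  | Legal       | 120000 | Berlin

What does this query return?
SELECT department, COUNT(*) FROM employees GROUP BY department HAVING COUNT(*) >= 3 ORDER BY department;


Groups with count >= 3:
  Finance: 4 -> PASS
  Engineering: 1 -> filtered out
  Legal: 1 -> filtered out
  Marketing: 1 -> filtered out
  Research: 1 -> filtered out


1 groups:
Finance, 4


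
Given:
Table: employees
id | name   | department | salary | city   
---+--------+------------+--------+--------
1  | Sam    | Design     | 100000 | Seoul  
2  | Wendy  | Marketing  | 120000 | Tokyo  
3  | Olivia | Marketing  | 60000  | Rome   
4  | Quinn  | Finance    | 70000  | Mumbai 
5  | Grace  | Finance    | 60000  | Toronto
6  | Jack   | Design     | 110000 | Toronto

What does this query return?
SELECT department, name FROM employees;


Projecting columns: department, name

6 rows:
Design, Sam
Marketing, Wendy
Marketing, Olivia
Finance, Quinn
Finance, Grace
Design, Jack


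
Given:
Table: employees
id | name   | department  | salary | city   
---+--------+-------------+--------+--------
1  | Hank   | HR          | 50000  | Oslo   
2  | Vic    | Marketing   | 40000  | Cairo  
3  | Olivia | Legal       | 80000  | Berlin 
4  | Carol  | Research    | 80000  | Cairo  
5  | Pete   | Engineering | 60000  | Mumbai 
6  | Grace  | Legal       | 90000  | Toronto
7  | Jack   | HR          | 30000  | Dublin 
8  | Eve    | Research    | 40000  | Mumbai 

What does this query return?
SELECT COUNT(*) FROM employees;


COUNT(*) counts all rows

8


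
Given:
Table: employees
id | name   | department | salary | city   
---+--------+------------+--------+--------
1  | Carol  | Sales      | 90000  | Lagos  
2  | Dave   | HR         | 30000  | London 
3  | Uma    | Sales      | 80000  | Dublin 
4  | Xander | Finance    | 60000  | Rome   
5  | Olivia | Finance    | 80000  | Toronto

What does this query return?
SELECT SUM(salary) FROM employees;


SUM(salary) = 90000 + 30000 + 80000 + 60000 + 80000 = 340000

340000


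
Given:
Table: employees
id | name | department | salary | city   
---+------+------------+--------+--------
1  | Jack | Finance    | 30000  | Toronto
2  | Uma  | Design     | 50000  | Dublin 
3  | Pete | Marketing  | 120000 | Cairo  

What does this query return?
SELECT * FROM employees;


SELECT * returns all 3 rows with all columns

3 rows:
1, Jack, Finance, 30000, Toronto
2, Uma, Design, 50000, Dublin
3, Pete, Marketing, 120000, Cairo


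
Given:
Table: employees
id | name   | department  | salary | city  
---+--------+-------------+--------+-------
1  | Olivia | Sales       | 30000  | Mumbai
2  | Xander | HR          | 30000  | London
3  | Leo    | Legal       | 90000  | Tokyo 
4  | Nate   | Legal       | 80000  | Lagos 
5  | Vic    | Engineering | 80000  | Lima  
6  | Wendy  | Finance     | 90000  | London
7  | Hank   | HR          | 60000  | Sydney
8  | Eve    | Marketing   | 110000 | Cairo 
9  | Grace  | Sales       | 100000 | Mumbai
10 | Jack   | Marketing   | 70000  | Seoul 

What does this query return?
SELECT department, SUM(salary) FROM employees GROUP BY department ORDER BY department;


Summing salary within each department:
  Engineering: 80000 = 80000
  Finance: 90000 = 90000
  HR: 30000 + 60000 = 90000
  Legal: 90000 + 80000 = 170000
  Marketing: 110000 + 70000 = 180000
  Sales: 30000 + 100000 = 130000


6 groups:
Engineering, 80000
Finance, 90000
HR, 90000
Legal, 170000
Marketing, 180000
Sales, 130000


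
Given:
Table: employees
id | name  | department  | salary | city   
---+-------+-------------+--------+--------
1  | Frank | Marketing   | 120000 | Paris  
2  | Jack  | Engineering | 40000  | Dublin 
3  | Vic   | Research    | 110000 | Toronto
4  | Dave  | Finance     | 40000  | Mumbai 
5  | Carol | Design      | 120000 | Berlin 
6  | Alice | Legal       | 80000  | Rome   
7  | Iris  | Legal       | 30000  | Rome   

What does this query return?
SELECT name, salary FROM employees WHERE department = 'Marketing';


Filtering: department = 'Marketing'
Matching rows: 1

1 rows:
Frank, 120000


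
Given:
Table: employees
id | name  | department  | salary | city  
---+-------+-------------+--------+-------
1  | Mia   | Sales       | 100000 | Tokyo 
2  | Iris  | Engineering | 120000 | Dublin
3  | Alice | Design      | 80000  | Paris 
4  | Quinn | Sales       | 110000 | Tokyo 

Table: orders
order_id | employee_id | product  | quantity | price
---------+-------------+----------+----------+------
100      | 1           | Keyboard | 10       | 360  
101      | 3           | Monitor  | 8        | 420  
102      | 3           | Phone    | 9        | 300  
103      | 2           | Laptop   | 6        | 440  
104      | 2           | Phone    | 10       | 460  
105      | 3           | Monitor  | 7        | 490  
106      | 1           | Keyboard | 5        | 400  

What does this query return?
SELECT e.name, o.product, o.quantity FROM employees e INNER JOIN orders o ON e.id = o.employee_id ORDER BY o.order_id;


Joining employees.id = orders.employee_id:
  employee Mia (id=1) -> order Keyboard
  employee Alice (id=3) -> order Monitor
  employee Alice (id=3) -> order Phone
  employee Iris (id=2) -> order Laptop
  employee Iris (id=2) -> order Phone
  employee Alice (id=3) -> order Monitor
  employee Mia (id=1) -> order Keyboard


7 rows:
Mia, Keyboard, 10
Alice, Monitor, 8
Alice, Phone, 9
Iris, Laptop, 6
Iris, Phone, 10
Alice, Monitor, 7
Mia, Keyboard, 5


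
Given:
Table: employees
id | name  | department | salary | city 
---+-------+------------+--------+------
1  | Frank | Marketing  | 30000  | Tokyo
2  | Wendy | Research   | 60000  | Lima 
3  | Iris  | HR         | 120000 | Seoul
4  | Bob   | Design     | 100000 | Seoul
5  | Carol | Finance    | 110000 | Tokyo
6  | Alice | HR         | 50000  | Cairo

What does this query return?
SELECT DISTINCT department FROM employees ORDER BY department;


All 'department' values (row order): Marketing, Research, HR, Design, Finance, HR
Removing duplicates leaves 5 unique value(s).

5 values:
Design
Finance
HR
Marketing
Research


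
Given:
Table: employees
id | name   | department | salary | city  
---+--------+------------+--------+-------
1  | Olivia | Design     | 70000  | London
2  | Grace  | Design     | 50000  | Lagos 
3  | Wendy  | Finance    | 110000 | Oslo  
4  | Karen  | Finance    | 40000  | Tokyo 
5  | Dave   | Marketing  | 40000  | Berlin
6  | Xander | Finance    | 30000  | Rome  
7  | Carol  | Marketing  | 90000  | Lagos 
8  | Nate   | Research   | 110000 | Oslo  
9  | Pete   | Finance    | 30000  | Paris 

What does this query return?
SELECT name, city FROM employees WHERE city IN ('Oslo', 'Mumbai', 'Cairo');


Filtering: city IN ('Oslo', 'Mumbai', 'Cairo')
Matching: 2 rows

2 rows:
Wendy, Oslo
Nate, Oslo


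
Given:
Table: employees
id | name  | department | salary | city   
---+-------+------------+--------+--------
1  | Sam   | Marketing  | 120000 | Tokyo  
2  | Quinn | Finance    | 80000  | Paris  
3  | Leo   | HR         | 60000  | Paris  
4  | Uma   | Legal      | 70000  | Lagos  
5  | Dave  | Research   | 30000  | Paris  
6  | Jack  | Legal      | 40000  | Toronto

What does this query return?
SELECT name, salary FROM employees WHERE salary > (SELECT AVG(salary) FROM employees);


Subquery: AVG(salary) = 66666.67
Filtering: salary > 66666.67
  Sam (120000) -> MATCH
  Quinn (80000) -> MATCH
  Uma (70000) -> MATCH


3 rows:
Sam, 120000
Quinn, 80000
Uma, 70000


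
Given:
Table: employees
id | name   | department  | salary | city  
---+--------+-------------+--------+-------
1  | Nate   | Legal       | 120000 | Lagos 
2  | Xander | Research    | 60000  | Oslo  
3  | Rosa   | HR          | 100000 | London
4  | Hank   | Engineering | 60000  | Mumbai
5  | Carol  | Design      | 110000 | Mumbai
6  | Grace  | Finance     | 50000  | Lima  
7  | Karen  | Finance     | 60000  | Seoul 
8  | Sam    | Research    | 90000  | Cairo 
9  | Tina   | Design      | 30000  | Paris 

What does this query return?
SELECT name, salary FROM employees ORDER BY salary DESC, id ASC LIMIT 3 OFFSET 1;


Sort by salary DESC (id ASC tiebreak), then skip 1 and take 3
Rows 2 through 4

3 rows:
Carol, 110000
Rosa, 100000
Sam, 90000


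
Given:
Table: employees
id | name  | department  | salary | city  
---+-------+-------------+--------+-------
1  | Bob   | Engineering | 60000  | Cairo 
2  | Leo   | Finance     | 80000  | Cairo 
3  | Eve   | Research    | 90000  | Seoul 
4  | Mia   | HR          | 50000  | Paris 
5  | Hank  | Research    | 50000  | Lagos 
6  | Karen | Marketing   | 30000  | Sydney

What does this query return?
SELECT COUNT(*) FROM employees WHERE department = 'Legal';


Counting rows where department = 'Legal'


0


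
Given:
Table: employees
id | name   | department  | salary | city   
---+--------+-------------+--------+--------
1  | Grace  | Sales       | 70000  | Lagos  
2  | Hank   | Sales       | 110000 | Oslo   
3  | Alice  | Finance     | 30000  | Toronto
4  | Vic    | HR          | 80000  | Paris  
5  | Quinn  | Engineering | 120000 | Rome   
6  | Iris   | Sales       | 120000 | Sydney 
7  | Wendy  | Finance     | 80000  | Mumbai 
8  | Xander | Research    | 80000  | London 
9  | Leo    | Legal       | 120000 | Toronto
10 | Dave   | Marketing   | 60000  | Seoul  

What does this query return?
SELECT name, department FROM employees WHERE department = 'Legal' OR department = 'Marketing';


Filtering: department = 'Legal' OR 'Marketing'
Matching: 2 rows

2 rows:
Leo, Legal
Dave, Marketing


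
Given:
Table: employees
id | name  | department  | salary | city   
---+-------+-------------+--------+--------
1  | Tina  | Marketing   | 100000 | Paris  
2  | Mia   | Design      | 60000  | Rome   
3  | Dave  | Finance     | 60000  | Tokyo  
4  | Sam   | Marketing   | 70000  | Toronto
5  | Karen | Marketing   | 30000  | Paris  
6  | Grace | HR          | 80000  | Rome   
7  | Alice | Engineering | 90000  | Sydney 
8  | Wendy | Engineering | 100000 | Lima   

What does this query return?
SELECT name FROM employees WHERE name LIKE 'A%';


LIKE 'A%' matches names starting with 'A'
Matching: 1

1 rows:
Alice


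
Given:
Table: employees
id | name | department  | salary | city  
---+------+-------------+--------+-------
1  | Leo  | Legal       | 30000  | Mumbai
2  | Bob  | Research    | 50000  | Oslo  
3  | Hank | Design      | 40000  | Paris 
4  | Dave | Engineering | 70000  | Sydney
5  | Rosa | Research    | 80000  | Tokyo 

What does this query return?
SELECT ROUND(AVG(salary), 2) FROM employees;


SUM(salary) = 270000
COUNT = 5
ROUND(AVG, 2) = ROUND(270000 / 5, 2) = 54000.0

54000.0


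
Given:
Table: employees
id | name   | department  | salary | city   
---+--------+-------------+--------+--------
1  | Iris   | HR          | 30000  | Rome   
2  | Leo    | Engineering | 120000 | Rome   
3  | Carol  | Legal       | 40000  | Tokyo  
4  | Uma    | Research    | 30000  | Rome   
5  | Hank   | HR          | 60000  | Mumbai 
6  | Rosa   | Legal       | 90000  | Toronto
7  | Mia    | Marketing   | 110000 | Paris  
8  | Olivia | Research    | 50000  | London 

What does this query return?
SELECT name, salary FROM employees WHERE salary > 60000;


Filtering: salary > 60000
Matching: 3 rows

3 rows:
Leo, 120000
Rosa, 90000
Mia, 110000


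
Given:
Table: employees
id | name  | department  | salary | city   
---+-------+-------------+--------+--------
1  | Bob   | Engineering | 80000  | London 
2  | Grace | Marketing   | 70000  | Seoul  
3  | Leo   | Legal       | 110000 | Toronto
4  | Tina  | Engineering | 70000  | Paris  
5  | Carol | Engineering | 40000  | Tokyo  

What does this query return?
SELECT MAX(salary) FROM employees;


Salaries: 80000, 70000, 110000, 70000, 40000
MAX = 110000

110000


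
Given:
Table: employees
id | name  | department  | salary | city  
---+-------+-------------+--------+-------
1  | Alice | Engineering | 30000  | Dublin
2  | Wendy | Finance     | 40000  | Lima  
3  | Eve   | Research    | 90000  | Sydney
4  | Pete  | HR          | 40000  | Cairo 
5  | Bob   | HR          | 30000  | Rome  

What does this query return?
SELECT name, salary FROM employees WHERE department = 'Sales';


Filtering: department = 'Sales'
Matching rows: 0

Empty result set (0 rows)


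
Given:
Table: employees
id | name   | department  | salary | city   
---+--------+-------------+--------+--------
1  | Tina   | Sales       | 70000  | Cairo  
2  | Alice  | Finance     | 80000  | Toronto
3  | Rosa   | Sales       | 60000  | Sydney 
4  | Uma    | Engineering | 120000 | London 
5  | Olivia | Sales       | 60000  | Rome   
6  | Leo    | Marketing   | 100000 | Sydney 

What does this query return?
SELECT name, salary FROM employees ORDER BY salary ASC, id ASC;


Sorting by salary ASC, then id ASC for ties

6 rows:
Rosa, 60000
Olivia, 60000
Tina, 70000
Alice, 80000
Leo, 100000
Uma, 120000


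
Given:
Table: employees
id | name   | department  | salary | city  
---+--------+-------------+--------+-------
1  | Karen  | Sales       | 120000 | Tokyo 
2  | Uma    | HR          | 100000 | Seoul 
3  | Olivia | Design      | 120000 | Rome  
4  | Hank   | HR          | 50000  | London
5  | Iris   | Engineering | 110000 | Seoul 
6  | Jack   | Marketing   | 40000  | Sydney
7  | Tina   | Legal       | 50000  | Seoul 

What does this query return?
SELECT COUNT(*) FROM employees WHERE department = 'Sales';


Counting rows where department = 'Sales'
  Karen -> MATCH


1


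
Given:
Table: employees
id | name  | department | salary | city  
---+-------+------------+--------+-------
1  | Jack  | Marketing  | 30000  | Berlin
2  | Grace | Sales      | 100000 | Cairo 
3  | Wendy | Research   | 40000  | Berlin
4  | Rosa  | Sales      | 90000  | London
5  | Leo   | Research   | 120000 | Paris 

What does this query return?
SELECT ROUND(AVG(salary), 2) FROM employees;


SUM(salary) = 380000
COUNT = 5
ROUND(AVG, 2) = ROUND(380000 / 5, 2) = 76000.0

76000.0


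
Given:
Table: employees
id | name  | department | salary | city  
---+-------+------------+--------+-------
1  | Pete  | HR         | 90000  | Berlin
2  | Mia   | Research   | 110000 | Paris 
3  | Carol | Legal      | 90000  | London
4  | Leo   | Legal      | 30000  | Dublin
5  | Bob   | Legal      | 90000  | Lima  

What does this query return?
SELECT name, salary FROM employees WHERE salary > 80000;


Filtering: salary > 80000
Matching: 4 rows

4 rows:
Pete, 90000
Mia, 110000
Carol, 90000
Bob, 90000


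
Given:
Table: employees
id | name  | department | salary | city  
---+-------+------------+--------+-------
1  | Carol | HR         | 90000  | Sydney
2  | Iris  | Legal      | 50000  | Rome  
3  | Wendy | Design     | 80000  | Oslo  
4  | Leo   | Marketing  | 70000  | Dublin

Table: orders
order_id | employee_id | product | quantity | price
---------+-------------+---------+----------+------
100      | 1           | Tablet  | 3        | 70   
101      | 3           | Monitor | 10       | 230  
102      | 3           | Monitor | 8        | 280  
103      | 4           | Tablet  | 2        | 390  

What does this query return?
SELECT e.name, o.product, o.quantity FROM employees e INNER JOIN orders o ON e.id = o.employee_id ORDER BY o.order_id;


Joining employees.id = orders.employee_id:
  employee Carol (id=1) -> order Tablet
  employee Wendy (id=3) -> order Monitor
  employee Wendy (id=3) -> order Monitor
  employee Leo (id=4) -> order Tablet


4 rows:
Carol, Tablet, 3
Wendy, Monitor, 10
Wendy, Monitor, 8
Leo, Tablet, 2


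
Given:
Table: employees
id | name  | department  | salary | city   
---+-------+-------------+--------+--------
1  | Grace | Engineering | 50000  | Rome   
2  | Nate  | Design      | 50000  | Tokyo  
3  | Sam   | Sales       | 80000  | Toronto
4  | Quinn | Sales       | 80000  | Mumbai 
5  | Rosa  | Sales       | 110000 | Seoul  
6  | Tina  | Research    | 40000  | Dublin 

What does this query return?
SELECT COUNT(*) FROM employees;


COUNT(*) counts all rows

6


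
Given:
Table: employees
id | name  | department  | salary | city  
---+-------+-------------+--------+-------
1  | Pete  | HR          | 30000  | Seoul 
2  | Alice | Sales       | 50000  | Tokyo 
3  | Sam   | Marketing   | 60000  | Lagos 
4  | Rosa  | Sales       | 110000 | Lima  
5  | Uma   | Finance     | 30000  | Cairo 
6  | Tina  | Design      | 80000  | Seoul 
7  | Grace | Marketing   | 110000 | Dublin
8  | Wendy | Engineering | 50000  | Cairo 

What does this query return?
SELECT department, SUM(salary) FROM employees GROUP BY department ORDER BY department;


Summing salary within each department:
  Design: 80000 = 80000
  Engineering: 50000 = 50000
  Finance: 30000 = 30000
  HR: 30000 = 30000
  Marketing: 60000 + 110000 = 170000
  Sales: 50000 + 110000 = 160000


6 groups:
Design, 80000
Engineering, 50000
Finance, 30000
HR, 30000
Marketing, 170000
Sales, 160000
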